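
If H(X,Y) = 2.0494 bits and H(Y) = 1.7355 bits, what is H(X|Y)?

Chain rule: H(X,Y) = H(X|Y) + H(Y)
H(X|Y) = H(X,Y) - H(Y) = 2.0494 - 1.7355 = 0.3139 bits


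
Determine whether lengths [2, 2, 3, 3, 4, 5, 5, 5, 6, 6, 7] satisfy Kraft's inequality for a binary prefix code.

Kraft inequality: Σ 2^(-l_i) ≤ 1 for prefix-free code
Calculating: 2^(-2) + 2^(-2) + 2^(-3) + 2^(-3) + 2^(-4) + 2^(-5) + 2^(-5) + 2^(-5) + 2^(-6) + 2^(-6) + 2^(-7)
= 0.25 + 0.25 + 0.125 + 0.125 + 0.0625 + 0.03125 + 0.03125 + 0.03125 + 0.015625 + 0.015625 + 0.0078125
= 0.9453
Since 0.9453 ≤ 1, prefix-free code exists


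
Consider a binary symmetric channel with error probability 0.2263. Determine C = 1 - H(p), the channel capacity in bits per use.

For BSC with error probability p:
C = 1 - H(p) where H(p) is binary entropy
H(0.2263) = -0.2263 × log₂(0.2263) - 0.7737 × log₂(0.7737)
H(p) = 0.7715
C = 1 - 0.7715 = 0.2285 bits/use


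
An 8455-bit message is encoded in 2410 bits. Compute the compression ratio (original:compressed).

Compression ratio = Original / Compressed
= 8455 / 2410 = 3.51:1


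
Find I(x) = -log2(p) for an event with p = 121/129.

Information content I(x) = -log₂(p(x))
I = -log₂(121/129) = -log₂(0.9380)
I = 0.0924 bits


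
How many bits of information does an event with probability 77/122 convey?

Information content I(x) = -log₂(p(x))
I = -log₂(77/122) = -log₂(0.6311)
I = 0.6640 bits


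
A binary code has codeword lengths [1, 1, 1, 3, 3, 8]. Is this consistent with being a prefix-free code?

Kraft inequality: Σ 2^(-l_i) ≤ 1 for prefix-free code
Calculating: 2^(-1) + 2^(-1) + 2^(-1) + 2^(-3) + 2^(-3) + 2^(-8)
= 0.5 + 0.5 + 0.5 + 0.125 + 0.125 + 0.00390625
= 1.7539
Since 1.7539 > 1, prefix-free code does not exist


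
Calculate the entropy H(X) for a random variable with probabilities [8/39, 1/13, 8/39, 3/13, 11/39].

H(X) = -Σ p(x) log₂ p(x)
  -8/39 × log₂(8/39) = 0.4688
  -1/13 × log₂(1/13) = 0.2846
  -8/39 × log₂(8/39) = 0.4688
  -3/13 × log₂(3/13) = 0.4882
  -11/39 × log₂(11/39) = 0.5150
H(X) = 2.2255 bits


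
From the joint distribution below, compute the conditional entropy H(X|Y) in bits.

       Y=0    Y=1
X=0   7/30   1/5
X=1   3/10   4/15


H(X|Y) = Σ_y p(y) H(X|Y=y)
  p(Y=0) = 8/15, H(X|Y=0) = 0.9887
  p(Y=1) = 7/15, H(X|Y=1) = 0.9852
H(X|Y) = 0.5333×0.9887 + 0.4667×0.9852 = 0.9871 bits


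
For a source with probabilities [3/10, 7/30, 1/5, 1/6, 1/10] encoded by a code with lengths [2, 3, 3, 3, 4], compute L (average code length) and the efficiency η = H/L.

Average length L = Σ p_i × l_i = 2.8000 bits
Entropy H = 2.2384 bits
Efficiency η = H/L × 100% = 79.94%


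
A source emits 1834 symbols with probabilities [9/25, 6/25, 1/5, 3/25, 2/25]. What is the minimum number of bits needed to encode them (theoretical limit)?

Entropy H = 2.1477 bits/symbol
Minimum bits = H × n = 2.1477 × 1834
= 3938.90 bits


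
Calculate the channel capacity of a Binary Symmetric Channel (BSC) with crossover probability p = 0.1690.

For BSC with error probability p:
C = 1 - H(p) where H(p) is binary entropy
H(0.1690) = -0.1690 × log₂(0.1690) - 0.8310 × log₂(0.8310)
H(p) = 0.6554
C = 1 - 0.6554 = 0.3446 bits/use


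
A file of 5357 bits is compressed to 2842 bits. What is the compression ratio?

Compression ratio = Original / Compressed
= 5357 / 2842 = 1.88:1


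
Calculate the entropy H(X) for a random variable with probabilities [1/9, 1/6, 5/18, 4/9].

H(X) = -Σ p(x) log₂ p(x)
  -1/9 × log₂(1/9) = 0.3522
  -1/6 × log₂(1/6) = 0.4308
  -5/18 × log₂(5/18) = 0.5133
  -4/9 × log₂(4/9) = 0.5200
H(X) = 1.8163 bits


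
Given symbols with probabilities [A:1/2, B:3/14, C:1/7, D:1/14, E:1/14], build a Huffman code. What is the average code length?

Huffman tree construction:
Combine smallest probabilities repeatedly
Resulting codes:
  A: 0 (length 1)
  B: 10 (length 2)
  C: 110 (length 3)
  D: 1110 (length 4)
  E: 1111 (length 4)
Average length = Σ p(s) × length(s) = 1.9286 bits


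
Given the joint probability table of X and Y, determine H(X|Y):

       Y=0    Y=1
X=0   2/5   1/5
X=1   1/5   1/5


H(X|Y) = Σ_y p(y) H(X|Y=y)
  p(Y=0) = 3/5, H(X|Y=0) = 0.9183
  p(Y=1) = 2/5, H(X|Y=1) = 1.0000
H(X|Y) = 0.6000×0.9183 + 0.4000×1.0000 = 0.9510 bits


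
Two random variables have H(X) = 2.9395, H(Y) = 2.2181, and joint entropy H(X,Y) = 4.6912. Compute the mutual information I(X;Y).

I(X;Y) = H(X) + H(Y) - H(X,Y)
I(X;Y) = 2.9395 + 2.2181 - 4.6912 = 0.4664 bits


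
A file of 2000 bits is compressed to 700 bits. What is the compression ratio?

Compression ratio = Original / Compressed
= 2000 / 700 = 2.86:1


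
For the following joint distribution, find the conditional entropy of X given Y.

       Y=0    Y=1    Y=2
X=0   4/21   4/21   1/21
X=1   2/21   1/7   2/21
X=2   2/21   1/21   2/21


H(X|Y) = Σ_y p(y) H(X|Y=y)
  p(Y=0) = 8/21, H(X|Y=0) = 1.5000
  p(Y=1) = 8/21, H(X|Y=1) = 1.4056
  p(Y=2) = 5/21, H(X|Y=2) = 1.5219
H(X|Y) = 0.3810×1.5000 + 0.3810×1.4056 + 0.2381×1.5219 = 1.4693 bits


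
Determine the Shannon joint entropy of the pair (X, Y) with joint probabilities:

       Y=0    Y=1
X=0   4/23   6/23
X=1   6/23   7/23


H(X,Y) = -Σ p(x,y) log₂ p(x,y)
  p(0,0)=4/23: -0.1739 × log₂(0.1739) = 0.4389
  p(0,1)=6/23: -0.2609 × log₂(0.2609) = 0.5057
  p(1,0)=6/23: -0.2609 × log₂(0.2609) = 0.5057
  p(1,1)=7/23: -0.3043 × log₂(0.3043) = 0.5223
H(X,Y) = 1.9726 bits


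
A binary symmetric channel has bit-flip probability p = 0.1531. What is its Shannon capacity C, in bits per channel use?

For BSC with error probability p:
C = 1 - H(p) where H(p) is binary entropy
H(0.1531) = -0.1531 × log₂(0.1531) - 0.8469 × log₂(0.8469)
H(p) = 0.6175
C = 1 - 0.6175 = 0.3825 bits/use


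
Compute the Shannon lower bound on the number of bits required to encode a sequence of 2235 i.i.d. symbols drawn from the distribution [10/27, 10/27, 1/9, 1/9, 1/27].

Entropy H = 1.9420 bits/symbol
Minimum bits = H × n = 1.9420 × 2235
= 4340.34 bits


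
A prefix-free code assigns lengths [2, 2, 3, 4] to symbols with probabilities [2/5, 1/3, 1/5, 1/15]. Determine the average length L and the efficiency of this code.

Average length L = Σ p_i × l_i = 2.3333 bits
Entropy H = 1.7819 bits
Efficiency η = H/L × 100% = 76.37%


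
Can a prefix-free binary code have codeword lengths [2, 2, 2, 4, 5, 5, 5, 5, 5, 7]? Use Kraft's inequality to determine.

Kraft inequality: Σ 2^(-l_i) ≤ 1 for prefix-free code
Calculating: 2^(-2) + 2^(-2) + 2^(-2) + 2^(-4) + 2^(-5) + 2^(-5) + 2^(-5) + 2^(-5) + 2^(-5) + 2^(-7)
= 0.25 + 0.25 + 0.25 + 0.0625 + 0.03125 + 0.03125 + 0.03125 + 0.03125 + 0.03125 + 0.0078125
= 0.9766
Since 0.9766 ≤ 1, prefix-free code exists


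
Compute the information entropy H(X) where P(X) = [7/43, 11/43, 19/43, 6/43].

H(X) = -Σ p(x) log₂ p(x)
  -7/43 × log₂(7/43) = 0.4263
  -11/43 × log₂(11/43) = 0.5031
  -19/43 × log₂(19/43) = 0.5207
  -6/43 × log₂(6/43) = 0.3965
H(X) = 1.8466 bits


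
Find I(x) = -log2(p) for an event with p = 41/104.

Information content I(x) = -log₂(p(x))
I = -log₂(41/104) = -log₂(0.3942)
I = 1.3429 bits


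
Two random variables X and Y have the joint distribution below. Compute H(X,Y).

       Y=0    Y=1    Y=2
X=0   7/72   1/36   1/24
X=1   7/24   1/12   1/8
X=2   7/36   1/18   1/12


H(X,Y) = -Σ p(x,y) log₂ p(x,y)
  p(0,0)=7/72: -0.0972 × log₂(0.0972) = 0.3269
  p(0,1)=1/36: -0.0278 × log₂(0.0278) = 0.1436
  p(0,2)=1/24: -0.0417 × log₂(0.0417) = 0.1910
  p(1,0)=7/24: -0.2917 × log₂(0.2917) = 0.5185
  p(1,1)=1/12: -0.0833 × log₂(0.0833) = 0.2987
  p(1,2)=1/8: -0.1250 × log₂(0.1250) = 0.3750
  p(2,0)=7/36: -0.1944 × log₂(0.1944) = 0.4594
  p(2,1)=1/18: -0.0556 × log₂(0.0556) = 0.2317
  p(2,2)=1/12: -0.0833 × log₂(0.0833) = 0.2987
H(X,Y) = 2.8436 bits


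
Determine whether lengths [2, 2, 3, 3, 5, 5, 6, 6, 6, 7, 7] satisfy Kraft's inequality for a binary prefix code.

Kraft inequality: Σ 2^(-l_i) ≤ 1 for prefix-free code
Calculating: 2^(-2) + 2^(-2) + 2^(-3) + 2^(-3) + 2^(-5) + 2^(-5) + 2^(-6) + 2^(-6) + 2^(-6) + 2^(-7) + 2^(-7)
= 0.25 + 0.25 + 0.125 + 0.125 + 0.03125 + 0.03125 + 0.015625 + 0.015625 + 0.015625 + 0.0078125 + 0.0078125
= 0.8750
Since 0.8750 ≤ 1, prefix-free code exists


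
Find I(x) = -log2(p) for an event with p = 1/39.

Information content I(x) = -log₂(p(x))
I = -log₂(1/39) = -log₂(0.0256)
I = 5.2854 bits


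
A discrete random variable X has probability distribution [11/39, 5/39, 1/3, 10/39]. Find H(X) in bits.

H(X) = -Σ p(x) log₂ p(x)
  -11/39 × log₂(11/39) = 0.5150
  -5/39 × log₂(5/39) = 0.3799
  -1/3 × log₂(1/3) = 0.5283
  -10/39 × log₂(10/39) = 0.5035
H(X) = 1.9267 bits


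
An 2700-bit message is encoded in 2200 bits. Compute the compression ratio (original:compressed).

Compression ratio = Original / Compressed
= 2700 / 2200 = 1.23:1


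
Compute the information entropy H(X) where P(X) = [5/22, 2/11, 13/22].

H(X) = -Σ p(x) log₂ p(x)
  -5/22 × log₂(5/22) = 0.4858
  -2/11 × log₂(2/11) = 0.4472
  -13/22 × log₂(13/22) = 0.4485
H(X) = 1.3815 bits


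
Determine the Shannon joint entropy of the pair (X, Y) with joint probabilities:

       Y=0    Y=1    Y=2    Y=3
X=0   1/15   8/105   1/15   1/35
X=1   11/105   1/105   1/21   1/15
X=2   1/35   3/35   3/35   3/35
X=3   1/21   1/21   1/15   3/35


H(X,Y) = -Σ p(x,y) log₂ p(x,y)
  p(0,0)=1/15: -0.0667 × log₂(0.0667) = 0.2605
  p(0,1)=8/105: -0.0762 × log₂(0.0762) = 0.2830
  p(0,2)=1/15: -0.0667 × log₂(0.0667) = 0.2605
  p(0,3)=1/35: -0.0286 × log₂(0.0286) = 0.1466
  p(1,0)=11/105: -0.1048 × log₂(0.1048) = 0.3410
  p(1,1)=1/105: -0.0095 × log₂(0.0095) = 0.0639
  p(1,2)=1/21: -0.0476 × log₂(0.0476) = 0.2092
  p(1,3)=1/15: -0.0667 × log₂(0.0667) = 0.2605
  p(2,0)=1/35: -0.0286 × log₂(0.0286) = 0.1466
  p(2,1)=3/35: -0.0857 × log₂(0.0857) = 0.3038
  p(2,2)=3/35: -0.0857 × log₂(0.0857) = 0.3038
  p(2,3)=3/35: -0.0857 × log₂(0.0857) = 0.3038
  p(3,0)=1/21: -0.0476 × log₂(0.0476) = 0.2092
  p(3,1)=1/21: -0.0476 × log₂(0.0476) = 0.2092
  p(3,2)=1/15: -0.0667 × log₂(0.0667) = 0.2605
  p(3,3)=3/35: -0.0857 × log₂(0.0857) = 0.3038
H(X,Y) = 3.8655 bits


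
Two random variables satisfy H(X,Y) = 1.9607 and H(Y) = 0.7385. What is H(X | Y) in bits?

Chain rule: H(X,Y) = H(X|Y) + H(Y)
H(X|Y) = H(X,Y) - H(Y) = 1.9607 - 0.7385 = 1.2222 bits


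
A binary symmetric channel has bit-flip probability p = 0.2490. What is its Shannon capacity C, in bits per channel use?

For BSC with error probability p:
C = 1 - H(p) where H(p) is binary entropy
H(0.2490) = -0.2490 × log₂(0.2490) - 0.7510 × log₂(0.7510)
H(p) = 0.8097
C = 1 - 0.8097 = 0.1903 bits/use


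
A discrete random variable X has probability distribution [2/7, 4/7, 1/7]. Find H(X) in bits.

H(X) = -Σ p(x) log₂ p(x)
  -2/7 × log₂(2/7) = 0.5164
  -4/7 × log₂(4/7) = 0.4613
  -1/7 × log₂(1/7) = 0.4011
H(X) = 1.3788 bits


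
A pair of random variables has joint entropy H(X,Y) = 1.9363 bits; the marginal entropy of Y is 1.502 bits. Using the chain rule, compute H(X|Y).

Chain rule: H(X,Y) = H(X|Y) + H(Y)
H(X|Y) = H(X,Y) - H(Y) = 1.9363 - 1.502 = 0.4343 bits


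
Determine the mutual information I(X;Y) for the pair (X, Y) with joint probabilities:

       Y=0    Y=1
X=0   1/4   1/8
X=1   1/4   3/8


H(X) = 0.9544, H(Y) = 1.0000, H(X,Y) = 1.9056
I(X;Y) = H(X) + H(Y) - H(X,Y) = 0.0488 bits


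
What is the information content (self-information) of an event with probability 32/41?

Information content I(x) = -log₂(p(x))
I = -log₂(32/41) = -log₂(0.7805)
I = 0.3576 bits


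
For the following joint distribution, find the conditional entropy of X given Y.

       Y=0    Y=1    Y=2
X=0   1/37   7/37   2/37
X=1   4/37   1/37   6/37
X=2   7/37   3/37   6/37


H(X|Y) = Σ_y p(y) H(X|Y=y)
  p(Y=0) = 12/37, H(X|Y=0) = 1.2807
  p(Y=1) = 11/37, H(X|Y=1) = 1.2407
  p(Y=2) = 14/37, H(X|Y=2) = 1.4488
H(X|Y) = 0.3243×1.2807 + 0.2973×1.2407 + 0.3784×1.4488 = 1.3324 bits


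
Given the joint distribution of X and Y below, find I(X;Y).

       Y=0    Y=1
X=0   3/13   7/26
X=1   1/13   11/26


H(X) = 1.0000, H(Y) = 0.8905, H(X,Y) = 1.8076
I(X;Y) = H(X) + H(Y) - H(X,Y) = 0.0829 bits


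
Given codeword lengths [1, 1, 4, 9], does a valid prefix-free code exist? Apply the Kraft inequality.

Kraft inequality: Σ 2^(-l_i) ≤ 1 for prefix-free code
Calculating: 2^(-1) + 2^(-1) + 2^(-4) + 2^(-9)
= 0.5 + 0.5 + 0.0625 + 0.001953125
= 1.0645
Since 1.0645 > 1, prefix-free code does not exist


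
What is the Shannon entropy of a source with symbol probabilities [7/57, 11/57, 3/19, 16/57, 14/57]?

H(X) = -Σ p(x) log₂ p(x)
  -7/57 × log₂(7/57) = 0.3716
  -11/57 × log₂(11/57) = 0.4580
  -3/19 × log₂(3/19) = 0.4205
  -16/57 × log₂(16/57) = 0.5145
  -14/57 × log₂(14/57) = 0.4975
H(X) = 2.2621 bits


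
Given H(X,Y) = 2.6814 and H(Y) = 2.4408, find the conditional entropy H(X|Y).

Chain rule: H(X,Y) = H(X|Y) + H(Y)
H(X|Y) = H(X,Y) - H(Y) = 2.6814 - 2.4408 = 0.2406 bits


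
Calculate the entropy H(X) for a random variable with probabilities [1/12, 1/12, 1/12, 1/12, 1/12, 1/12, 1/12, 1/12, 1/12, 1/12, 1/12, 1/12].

H(X) = -Σ p(x) log₂ p(x)
  -1/12 × log₂(1/12) = 0.2987
  -1/12 × log₂(1/12) = 0.2987
  -1/12 × log₂(1/12) = 0.2987
  -1/12 × log₂(1/12) = 0.2987
  -1/12 × log₂(1/12) = 0.2987
  -1/12 × log₂(1/12) = 0.2987
  -1/12 × log₂(1/12) = 0.2987
  -1/12 × log₂(1/12) = 0.2987
  -1/12 × log₂(1/12) = 0.2987
  -1/12 × log₂(1/12) = 0.2987
  -1/12 × log₂(1/12) = 0.2987
  -1/12 × log₂(1/12) = 0.2987
H(X) = 3.5850 bits


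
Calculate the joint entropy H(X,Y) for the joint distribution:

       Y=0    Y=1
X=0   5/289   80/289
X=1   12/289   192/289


H(X,Y) = -Σ p(x,y) log₂ p(x,y)
  p(0,0)=5/289: -0.0173 × log₂(0.0173) = 0.1013
  p(0,1)=80/289: -0.2768 × log₂(0.2768) = 0.5129
  p(1,0)=12/289: -0.0415 × log₂(0.0415) = 0.1906
  p(1,1)=192/289: -0.6644 × log₂(0.6644) = 0.3919
H(X,Y) = 1.1967 bits


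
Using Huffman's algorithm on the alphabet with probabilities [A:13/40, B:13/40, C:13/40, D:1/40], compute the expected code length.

Huffman tree construction:
Combine smallest probabilities repeatedly
Resulting codes:
  A: 01 (length 2)
  B: 10 (length 2)
  C: 11 (length 2)
  D: 00 (length 2)
Average length = Σ p(s) × length(s) = 2.0000 bits


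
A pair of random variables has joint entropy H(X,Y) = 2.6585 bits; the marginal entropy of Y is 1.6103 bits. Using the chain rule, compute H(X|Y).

Chain rule: H(X,Y) = H(X|Y) + H(Y)
H(X|Y) = H(X,Y) - H(Y) = 2.6585 - 1.6103 = 1.0482 bits


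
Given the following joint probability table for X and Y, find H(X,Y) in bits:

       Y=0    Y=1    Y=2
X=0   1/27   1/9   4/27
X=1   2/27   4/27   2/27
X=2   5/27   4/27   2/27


H(X,Y) = -Σ p(x,y) log₂ p(x,y)
  p(0,0)=1/27: -0.0370 × log₂(0.0370) = 0.1761
  p(0,1)=1/9: -0.1111 × log₂(0.1111) = 0.3522
  p(0,2)=4/27: -0.1481 × log₂(0.1481) = 0.4081
  p(1,0)=2/27: -0.0741 × log₂(0.0741) = 0.2781
  p(1,1)=4/27: -0.1481 × log₂(0.1481) = 0.4081
  p(1,2)=2/27: -0.0741 × log₂(0.0741) = 0.2781
  p(2,0)=5/27: -0.1852 × log₂(0.1852) = 0.4505
  p(2,1)=4/27: -0.1481 × log₂(0.1481) = 0.4081
  p(2,2)=2/27: -0.0741 × log₂(0.0741) = 0.2781
H(X,Y) = 3.0377 bits


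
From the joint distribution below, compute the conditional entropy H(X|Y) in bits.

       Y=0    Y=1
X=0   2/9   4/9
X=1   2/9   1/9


H(X|Y) = Σ_y p(y) H(X|Y=y)
  p(Y=0) = 4/9, H(X|Y=0) = 1.0000
  p(Y=1) = 5/9, H(X|Y=1) = 0.7219
H(X|Y) = 0.4444×1.0000 + 0.5556×0.7219 = 0.8455 bits


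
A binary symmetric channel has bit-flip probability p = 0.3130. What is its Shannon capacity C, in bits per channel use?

For BSC with error probability p:
C = 1 - H(p) where H(p) is binary entropy
H(0.3130) = -0.3130 × log₂(0.3130) - 0.6870 × log₂(0.6870)
H(p) = 0.8966
C = 1 - 0.8966 = 0.1034 bits/use


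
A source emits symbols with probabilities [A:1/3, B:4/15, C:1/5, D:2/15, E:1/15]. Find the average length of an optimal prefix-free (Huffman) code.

Huffman tree construction:
Combine smallest probabilities repeatedly
Resulting codes:
  A: 11 (length 2)
  B: 10 (length 2)
  C: 00 (length 2)
  D: 011 (length 3)
  E: 010 (length 3)
Average length = Σ p(s) × length(s) = 2.2000 bits


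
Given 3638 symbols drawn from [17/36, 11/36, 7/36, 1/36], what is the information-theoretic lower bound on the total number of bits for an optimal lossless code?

Entropy H = 1.6368 bits/symbol
Minimum bits = H × n = 1.6368 × 3638
= 5954.72 bits


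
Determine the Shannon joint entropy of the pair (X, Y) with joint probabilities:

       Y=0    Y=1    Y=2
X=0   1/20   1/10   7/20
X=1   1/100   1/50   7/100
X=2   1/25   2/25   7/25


H(X,Y) = -Σ p(x,y) log₂ p(x,y)
  p(0,0)=1/20: -0.0500 × log₂(0.0500) = 0.2161
  p(0,1)=1/10: -0.1000 × log₂(0.1000) = 0.3322
  p(0,2)=7/20: -0.3500 × log₂(0.3500) = 0.5301
  p(1,0)=1/100: -0.0100 × log₂(0.0100) = 0.0664
  p(1,1)=1/50: -0.0200 × log₂(0.0200) = 0.1129
  p(1,2)=7/100: -0.0700 × log₂(0.0700) = 0.2686
  p(2,0)=1/25: -0.0400 × log₂(0.0400) = 0.1858
  p(2,1)=2/25: -0.0800 × log₂(0.0800) = 0.2915
  p(2,2)=7/25: -0.2800 × log₂(0.2800) = 0.5142
H(X,Y) = 2.5177 bits


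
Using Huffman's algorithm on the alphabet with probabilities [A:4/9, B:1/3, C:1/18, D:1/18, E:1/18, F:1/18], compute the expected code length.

Huffman tree construction:
Combine smallest probabilities repeatedly
Resulting codes:
  A: 0 (length 1)
  B: 11 (length 2)
  C: 1000 (length 4)
  D: 1001 (length 4)
  E: 1010 (length 4)
  F: 1011 (length 4)
Average length = Σ p(s) × length(s) = 2.0000 bits


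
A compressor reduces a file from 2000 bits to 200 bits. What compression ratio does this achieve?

Compression ratio = Original / Compressed
= 2000 / 200 = 10.00:1


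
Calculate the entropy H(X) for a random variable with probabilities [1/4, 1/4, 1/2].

H(X) = -Σ p(x) log₂ p(x)
  -1/4 × log₂(1/4) = 0.5000
  -1/4 × log₂(1/4) = 0.5000
  -1/2 × log₂(1/2) = 0.5000
H(X) = 1.5000 bits


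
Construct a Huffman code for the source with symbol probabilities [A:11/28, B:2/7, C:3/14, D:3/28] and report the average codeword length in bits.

Huffman tree construction:
Combine smallest probabilities repeatedly
Resulting codes:
  A: 0 (length 1)
  B: 10 (length 2)
  C: 111 (length 3)
  D: 110 (length 3)
Average length = Σ p(s) × length(s) = 1.9286 bits


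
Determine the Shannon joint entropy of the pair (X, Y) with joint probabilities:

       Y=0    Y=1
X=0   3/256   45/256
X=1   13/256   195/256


H(X,Y) = -Σ p(x,y) log₂ p(x,y)
  p(0,0)=3/256: -0.0117 × log₂(0.0117) = 0.0752
  p(0,1)=45/256: -0.1758 × log₂(0.1758) = 0.4409
  p(1,0)=13/256: -0.0508 × log₂(0.0508) = 0.2183
  p(1,1)=195/256: -0.7617 × log₂(0.7617) = 0.2991
H(X,Y) = 1.0335 bits


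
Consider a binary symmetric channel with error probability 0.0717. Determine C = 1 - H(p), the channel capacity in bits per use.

For BSC with error probability p:
C = 1 - H(p) where H(p) is binary entropy
H(0.0717) = -0.0717 × log₂(0.0717) - 0.9283 × log₂(0.9283)
H(p) = 0.3722
C = 1 - 0.3722 = 0.6278 bits/use


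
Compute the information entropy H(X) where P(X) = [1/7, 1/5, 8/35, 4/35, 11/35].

H(X) = -Σ p(x) log₂ p(x)
  -1/7 × log₂(1/7) = 0.4011
  -1/5 × log₂(1/5) = 0.4644
  -8/35 × log₂(8/35) = 0.4867
  -4/35 × log₂(4/35) = 0.3576
  -11/35 × log₂(11/35) = 0.5248
H(X) = 2.2346 bits


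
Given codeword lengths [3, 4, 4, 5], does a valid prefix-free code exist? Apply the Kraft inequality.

Kraft inequality: Σ 2^(-l_i) ≤ 1 for prefix-free code
Calculating: 2^(-3) + 2^(-4) + 2^(-4) + 2^(-5)
= 0.125 + 0.0625 + 0.0625 + 0.03125
= 0.2812
Since 0.2812 ≤ 1, prefix-free code exists


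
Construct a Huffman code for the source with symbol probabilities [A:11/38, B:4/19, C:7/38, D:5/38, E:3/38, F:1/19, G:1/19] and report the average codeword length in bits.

Huffman tree construction:
Combine smallest probabilities repeatedly
Resulting codes:
  A: 10 (length 2)
  B: 01 (length 2)
  C: 111 (length 3)
  D: 110 (length 3)
  E: 000 (length 3)
  F: 0010 (length 4)
  G: 0011 (length 4)
Average length = Σ p(s) × length(s) = 2.6053 bits


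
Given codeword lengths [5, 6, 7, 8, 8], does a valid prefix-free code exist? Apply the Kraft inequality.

Kraft inequality: Σ 2^(-l_i) ≤ 1 for prefix-free code
Calculating: 2^(-5) + 2^(-6) + 2^(-7) + 2^(-8) + 2^(-8)
= 0.03125 + 0.015625 + 0.0078125 + 0.00390625 + 0.00390625
= 0.0625
Since 0.0625 ≤ 1, prefix-free code exists


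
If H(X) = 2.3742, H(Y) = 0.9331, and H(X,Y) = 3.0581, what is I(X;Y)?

I(X;Y) = H(X) + H(Y) - H(X,Y)
I(X;Y) = 2.3742 + 0.9331 - 3.0581 = 0.2492 bits


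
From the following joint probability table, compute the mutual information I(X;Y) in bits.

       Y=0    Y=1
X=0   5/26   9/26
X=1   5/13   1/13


H(X) = 0.9957, H(Y) = 0.9829, H(X,Y) = 1.8020
I(X;Y) = H(X) + H(Y) - H(X,Y) = 0.1765 bits


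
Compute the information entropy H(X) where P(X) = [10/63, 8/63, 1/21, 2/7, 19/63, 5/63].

H(X) = -Σ p(x) log₂ p(x)
  -10/63 × log₂(10/63) = 0.4215
  -8/63 × log₂(8/63) = 0.3781
  -1/21 × log₂(1/21) = 0.2092
  -2/7 × log₂(2/7) = 0.5164
  -19/63 × log₂(19/63) = 0.5216
  -5/63 × log₂(5/63) = 0.2901
H(X) = 2.3368 bits


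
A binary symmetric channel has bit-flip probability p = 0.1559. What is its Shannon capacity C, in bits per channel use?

For BSC with error probability p:
C = 1 - H(p) where H(p) is binary entropy
H(0.1559) = -0.1559 × log₂(0.1559) - 0.8441 × log₂(0.8441)
H(p) = 0.6244
C = 1 - 0.6244 = 0.3756 bits/use


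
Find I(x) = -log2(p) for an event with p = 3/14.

Information content I(x) = -log₂(p(x))
I = -log₂(3/14) = -log₂(0.2143)
I = 2.2224 bits


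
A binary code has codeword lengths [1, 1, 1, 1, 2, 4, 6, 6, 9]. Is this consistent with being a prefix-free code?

Kraft inequality: Σ 2^(-l_i) ≤ 1 for prefix-free code
Calculating: 2^(-1) + 2^(-1) + 2^(-1) + 2^(-1) + 2^(-2) + 2^(-4) + 2^(-6) + 2^(-6) + 2^(-9)
= 0.5 + 0.5 + 0.5 + 0.5 + 0.25 + 0.0625 + 0.015625 + 0.015625 + 0.001953125
= 2.3457
Since 2.3457 > 1, prefix-free code does not exist


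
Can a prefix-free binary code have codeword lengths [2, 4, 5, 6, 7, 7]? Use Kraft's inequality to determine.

Kraft inequality: Σ 2^(-l_i) ≤ 1 for prefix-free code
Calculating: 2^(-2) + 2^(-4) + 2^(-5) + 2^(-6) + 2^(-7) + 2^(-7)
= 0.25 + 0.0625 + 0.03125 + 0.015625 + 0.0078125 + 0.0078125
= 0.3750
Since 0.3750 ≤ 1, prefix-free code exists


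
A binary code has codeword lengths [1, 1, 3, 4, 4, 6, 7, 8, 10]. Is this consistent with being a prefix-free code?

Kraft inequality: Σ 2^(-l_i) ≤ 1 for prefix-free code
Calculating: 2^(-1) + 2^(-1) + 2^(-3) + 2^(-4) + 2^(-4) + 2^(-6) + 2^(-7) + 2^(-8) + 2^(-10)
= 0.5 + 0.5 + 0.125 + 0.0625 + 0.0625 + 0.015625 + 0.0078125 + 0.00390625 + 0.0009765625
= 1.2783
Since 1.2783 > 1, prefix-free code does not exist


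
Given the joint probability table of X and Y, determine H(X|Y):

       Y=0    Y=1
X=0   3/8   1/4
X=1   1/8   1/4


H(X|Y) = Σ_y p(y) H(X|Y=y)
  p(Y=0) = 1/2, H(X|Y=0) = 0.8113
  p(Y=1) = 1/2, H(X|Y=1) = 1.0000
H(X|Y) = 0.5000×0.8113 + 0.5000×1.0000 = 0.9056 bits


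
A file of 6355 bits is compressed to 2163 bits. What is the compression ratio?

Compression ratio = Original / Compressed
= 6355 / 2163 = 2.94:1


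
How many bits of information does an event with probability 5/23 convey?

Information content I(x) = -log₂(p(x))
I = -log₂(5/23) = -log₂(0.2174)
I = 2.2016 bits


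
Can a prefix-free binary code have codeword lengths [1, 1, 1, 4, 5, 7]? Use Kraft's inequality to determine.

Kraft inequality: Σ 2^(-l_i) ≤ 1 for prefix-free code
Calculating: 2^(-1) + 2^(-1) + 2^(-1) + 2^(-4) + 2^(-5) + 2^(-7)
= 0.5 + 0.5 + 0.5 + 0.0625 + 0.03125 + 0.0078125
= 1.6016
Since 1.6016 > 1, prefix-free code does not exist


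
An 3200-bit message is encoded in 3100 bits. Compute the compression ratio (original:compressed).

Compression ratio = Original / Compressed
= 3200 / 3100 = 1.03:1


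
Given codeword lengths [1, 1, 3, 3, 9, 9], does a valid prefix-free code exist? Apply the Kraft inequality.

Kraft inequality: Σ 2^(-l_i) ≤ 1 for prefix-free code
Calculating: 2^(-1) + 2^(-1) + 2^(-3) + 2^(-3) + 2^(-9) + 2^(-9)
= 0.5 + 0.5 + 0.125 + 0.125 + 0.001953125 + 0.001953125
= 1.2539
Since 1.2539 > 1, prefix-free code does not exist


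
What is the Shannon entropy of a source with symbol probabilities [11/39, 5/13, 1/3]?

H(X) = -Σ p(x) log₂ p(x)
  -11/39 × log₂(11/39) = 0.5150
  -5/13 × log₂(5/13) = 0.5302
  -1/3 × log₂(1/3) = 0.5283
H(X) = 1.5735 bits


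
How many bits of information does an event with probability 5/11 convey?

Information content I(x) = -log₂(p(x))
I = -log₂(5/11) = -log₂(0.4545)
I = 1.1375 bits


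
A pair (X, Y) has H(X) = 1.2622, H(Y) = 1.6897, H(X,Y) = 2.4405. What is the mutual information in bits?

I(X;Y) = H(X) + H(Y) - H(X,Y)
I(X;Y) = 1.2622 + 1.6897 - 2.4405 = 0.5114 bits


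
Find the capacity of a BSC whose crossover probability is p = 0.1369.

For BSC with error probability p:
C = 1 - H(p) where H(p) is binary entropy
H(0.1369) = -0.1369 × log₂(0.1369) - 0.8631 × log₂(0.8631)
H(p) = 0.5761
C = 1 - 0.5761 = 0.4239 bits/use


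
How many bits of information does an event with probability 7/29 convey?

Information content I(x) = -log₂(p(x))
I = -log₂(7/29) = -log₂(0.2414)
I = 2.0506 bits


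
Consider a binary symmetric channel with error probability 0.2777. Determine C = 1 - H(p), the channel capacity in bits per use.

For BSC with error probability p:
C = 1 - H(p) where H(p) is binary entropy
H(0.2777) = -0.2777 × log₂(0.2777) - 0.7223 × log₂(0.7223)
H(p) = 0.8523
C = 1 - 0.8523 = 0.1477 bits/use


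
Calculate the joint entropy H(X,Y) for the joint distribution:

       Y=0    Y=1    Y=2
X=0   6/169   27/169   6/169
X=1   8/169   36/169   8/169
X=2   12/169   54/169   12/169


H(X,Y) = -Σ p(x,y) log₂ p(x,y)
  p(0,0)=6/169: -0.0355 × log₂(0.0355) = 0.1710
  p(0,1)=27/169: -0.1598 × log₂(0.1598) = 0.4227
  p(0,2)=6/169: -0.0355 × log₂(0.0355) = 0.1710
  p(1,0)=8/169: -0.0473 × log₂(0.0473) = 0.2083
  p(1,1)=36/169: -0.2130 × log₂(0.2130) = 0.4752
  p(1,2)=8/169: -0.0473 × log₂(0.0473) = 0.2083
  p(2,0)=12/169: -0.0710 × log₂(0.0710) = 0.2710
  p(2,1)=54/169: -0.3195 × log₂(0.3195) = 0.5259
  p(2,2)=12/169: -0.0710 × log₂(0.0710) = 0.2710
H(X,Y) = 2.7244 bits


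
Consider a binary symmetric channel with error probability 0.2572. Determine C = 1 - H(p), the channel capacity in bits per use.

For BSC with error probability p:
C = 1 - H(p) where H(p) is binary entropy
H(0.2572) = -0.2572 × log₂(0.2572) - 0.7428 × log₂(0.7428)
H(p) = 0.8225
C = 1 - 0.8225 = 0.1775 bits/use


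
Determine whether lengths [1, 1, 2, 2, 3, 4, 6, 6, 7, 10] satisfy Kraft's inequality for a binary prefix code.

Kraft inequality: Σ 2^(-l_i) ≤ 1 for prefix-free code
Calculating: 2^(-1) + 2^(-1) + 2^(-2) + 2^(-2) + 2^(-3) + 2^(-4) + 2^(-6) + 2^(-6) + 2^(-7) + 2^(-10)
= 0.5 + 0.5 + 0.25 + 0.25 + 0.125 + 0.0625 + 0.015625 + 0.015625 + 0.0078125 + 0.0009765625
= 1.7275
Since 1.7275 > 1, prefix-free code does not exist


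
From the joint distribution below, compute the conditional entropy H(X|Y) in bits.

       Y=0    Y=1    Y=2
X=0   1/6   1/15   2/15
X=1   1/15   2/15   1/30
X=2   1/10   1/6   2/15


H(X|Y) = Σ_y p(y) H(X|Y=y)
  p(Y=0) = 1/3, H(X|Y=0) = 1.4855
  p(Y=1) = 11/30, H(X|Y=1) = 1.4949
  p(Y=2) = 3/10, H(X|Y=2) = 1.3921
H(X|Y) = 0.3333×1.4855 + 0.3667×1.4949 + 0.3000×1.3921 = 1.4609 bits


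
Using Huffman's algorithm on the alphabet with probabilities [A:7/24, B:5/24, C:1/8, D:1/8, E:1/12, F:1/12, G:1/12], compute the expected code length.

Huffman tree construction:
Combine smallest probabilities repeatedly
Resulting codes:
  A: 10 (length 2)
  B: 00 (length 2)
  C: 011 (length 3)
  D: 110 (length 3)
  E: 1110 (length 4)
  F: 1111 (length 4)
  G: 010 (length 3)
Average length = Σ p(s) × length(s) = 2.6667 bits


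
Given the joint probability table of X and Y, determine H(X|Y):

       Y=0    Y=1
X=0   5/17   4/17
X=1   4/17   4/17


H(X|Y) = Σ_y p(y) H(X|Y=y)
  p(Y=0) = 9/17, H(X|Y=0) = 0.9911
  p(Y=1) = 8/17, H(X|Y=1) = 1.0000
H(X|Y) = 0.5294×0.9911 + 0.4706×1.0000 = 0.9953 bits


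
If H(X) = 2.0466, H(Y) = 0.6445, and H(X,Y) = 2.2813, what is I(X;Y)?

I(X;Y) = H(X) + H(Y) - H(X,Y)
I(X;Y) = 2.0466 + 0.6445 - 2.2813 = 0.4098 bits


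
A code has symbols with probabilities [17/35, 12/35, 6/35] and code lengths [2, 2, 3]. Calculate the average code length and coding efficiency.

Average length L = Σ p_i × l_i = 2.1714 bits
Entropy H = 1.4717 bits
Efficiency η = H/L × 100% = 67.77%


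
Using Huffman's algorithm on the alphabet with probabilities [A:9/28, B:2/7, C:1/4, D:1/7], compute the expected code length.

Huffman tree construction:
Combine smallest probabilities repeatedly
Resulting codes:
  A: 11 (length 2)
  B: 10 (length 2)
  C: 01 (length 2)
  D: 00 (length 2)
Average length = Σ p(s) × length(s) = 2.0000 bits


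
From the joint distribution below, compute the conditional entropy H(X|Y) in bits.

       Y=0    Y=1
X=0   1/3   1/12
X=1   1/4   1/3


H(X|Y) = Σ_y p(y) H(X|Y=y)
  p(Y=0) = 7/12, H(X|Y=0) = 0.9852
  p(Y=1) = 5/12, H(X|Y=1) = 0.7219
H(X|Y) = 0.5833×0.9852 + 0.4167×0.7219 = 0.8755 bits


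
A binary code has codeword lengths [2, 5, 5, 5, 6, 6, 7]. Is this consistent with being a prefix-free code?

Kraft inequality: Σ 2^(-l_i) ≤ 1 for prefix-free code
Calculating: 2^(-2) + 2^(-5) + 2^(-5) + 2^(-5) + 2^(-6) + 2^(-6) + 2^(-7)
= 0.25 + 0.03125 + 0.03125 + 0.03125 + 0.015625 + 0.015625 + 0.0078125
= 0.3828
Since 0.3828 ≤ 1, prefix-free code exists


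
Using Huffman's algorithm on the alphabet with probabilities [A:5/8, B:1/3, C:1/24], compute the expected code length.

Huffman tree construction:
Combine smallest probabilities repeatedly
Resulting codes:
  A: 1 (length 1)
  B: 01 (length 2)
  C: 00 (length 2)
Average length = Σ p(s) × length(s) = 1.3750 bits


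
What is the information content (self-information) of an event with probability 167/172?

Information content I(x) = -log₂(p(x))
I = -log₂(167/172) = -log₂(0.9709)
I = 0.0426 bits


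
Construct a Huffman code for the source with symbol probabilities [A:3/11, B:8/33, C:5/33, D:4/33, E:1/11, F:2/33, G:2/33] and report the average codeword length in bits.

Huffman tree construction:
Combine smallest probabilities repeatedly
Resulting codes:
  A: 10 (length 2)
  B: 01 (length 2)
  C: 111 (length 3)
  D: 001 (length 3)
  E: 000 (length 3)
  F: 1100 (length 4)
  G: 1101 (length 4)
Average length = Σ p(s) × length(s) = 2.6061 bits


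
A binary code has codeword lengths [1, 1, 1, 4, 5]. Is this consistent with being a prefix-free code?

Kraft inequality: Σ 2^(-l_i) ≤ 1 for prefix-free code
Calculating: 2^(-1) + 2^(-1) + 2^(-1) + 2^(-4) + 2^(-5)
= 0.5 + 0.5 + 0.5 + 0.0625 + 0.03125
= 1.5938
Since 1.5938 > 1, prefix-free code does not exist


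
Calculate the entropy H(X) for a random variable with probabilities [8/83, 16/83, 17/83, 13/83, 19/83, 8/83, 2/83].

H(X) = -Σ p(x) log₂ p(x)
  -8/83 × log₂(8/83) = 0.3253
  -16/83 × log₂(16/83) = 0.4578
  -17/83 × log₂(17/83) = 0.4685
  -13/83 × log₂(13/83) = 0.4189
  -19/83 × log₂(19/83) = 0.4869
  -8/83 × log₂(8/83) = 0.3253
  -2/83 × log₂(2/83) = 0.1295
H(X) = 2.6124 bits


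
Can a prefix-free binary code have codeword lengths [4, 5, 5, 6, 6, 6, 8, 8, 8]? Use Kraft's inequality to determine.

Kraft inequality: Σ 2^(-l_i) ≤ 1 for prefix-free code
Calculating: 2^(-4) + 2^(-5) + 2^(-5) + 2^(-6) + 2^(-6) + 2^(-6) + 2^(-8) + 2^(-8) + 2^(-8)
= 0.0625 + 0.03125 + 0.03125 + 0.015625 + 0.015625 + 0.015625 + 0.00390625 + 0.00390625 + 0.00390625
= 0.1836
Since 0.1836 ≤ 1, prefix-free code exists


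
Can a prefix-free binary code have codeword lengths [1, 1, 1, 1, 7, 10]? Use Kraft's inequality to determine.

Kraft inequality: Σ 2^(-l_i) ≤ 1 for prefix-free code
Calculating: 2^(-1) + 2^(-1) + 2^(-1) + 2^(-1) + 2^(-7) + 2^(-10)
= 0.5 + 0.5 + 0.5 + 0.5 + 0.0078125 + 0.0009765625
= 2.0088
Since 2.0088 > 1, prefix-free code does not exist


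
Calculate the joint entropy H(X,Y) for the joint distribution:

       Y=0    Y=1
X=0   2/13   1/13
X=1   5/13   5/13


H(X,Y) = -Σ p(x,y) log₂ p(x,y)
  p(0,0)=2/13: -0.1538 × log₂(0.1538) = 0.4155
  p(0,1)=1/13: -0.0769 × log₂(0.0769) = 0.2846
  p(1,0)=5/13: -0.3846 × log₂(0.3846) = 0.5302
  p(1,1)=5/13: -0.3846 × log₂(0.3846) = 0.5302
H(X,Y) = 1.7605 bits


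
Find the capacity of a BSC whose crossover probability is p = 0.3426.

For BSC with error probability p:
C = 1 - H(p) where H(p) is binary entropy
H(0.3426) = -0.3426 × log₂(0.3426) - 0.6574 × log₂(0.6574)
H(p) = 0.9273
C = 1 - 0.9273 = 0.0727 bits/use


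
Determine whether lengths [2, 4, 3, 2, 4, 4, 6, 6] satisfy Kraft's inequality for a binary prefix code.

Kraft inequality: Σ 2^(-l_i) ≤ 1 for prefix-free code
Calculating: 2^(-2) + 2^(-4) + 2^(-3) + 2^(-2) + 2^(-4) + 2^(-4) + 2^(-6) + 2^(-6)
= 0.25 + 0.0625 + 0.125 + 0.25 + 0.0625 + 0.0625 + 0.015625 + 0.015625
= 0.8438
Since 0.8438 ≤ 1, prefix-free code exists


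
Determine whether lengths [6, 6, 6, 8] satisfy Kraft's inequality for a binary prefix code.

Kraft inequality: Σ 2^(-l_i) ≤ 1 for prefix-free code
Calculating: 2^(-6) + 2^(-6) + 2^(-6) + 2^(-8)
= 0.015625 + 0.015625 + 0.015625 + 0.00390625
= 0.0508
Since 0.0508 ≤ 1, prefix-free code exists


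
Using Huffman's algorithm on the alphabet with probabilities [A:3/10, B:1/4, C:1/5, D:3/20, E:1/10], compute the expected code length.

Huffman tree construction:
Combine smallest probabilities repeatedly
Resulting codes:
  A: 11 (length 2)
  B: 01 (length 2)
  C: 00 (length 2)
  D: 101 (length 3)
  E: 100 (length 3)
Average length = Σ p(s) × length(s) = 2.2500 bits


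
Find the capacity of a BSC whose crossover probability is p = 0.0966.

For BSC with error probability p:
C = 1 - H(p) where H(p) is binary entropy
H(0.0966) = -0.0966 × log₂(0.0966) - 0.9034 × log₂(0.9034)
H(p) = 0.4581
C = 1 - 0.4581 = 0.5419 bits/use


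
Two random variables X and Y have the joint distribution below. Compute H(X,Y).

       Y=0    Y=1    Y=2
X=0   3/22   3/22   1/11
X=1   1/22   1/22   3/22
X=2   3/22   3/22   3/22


H(X,Y) = -Σ p(x,y) log₂ p(x,y)
  p(0,0)=3/22: -0.1364 × log₂(0.1364) = 0.3920
  p(0,1)=3/22: -0.1364 × log₂(0.1364) = 0.3920
  p(0,2)=1/11: -0.0909 × log₂(0.0909) = 0.3145
  p(1,0)=1/22: -0.0455 × log₂(0.0455) = 0.2027
  p(1,1)=1/22: -0.0455 × log₂(0.0455) = 0.2027
  p(1,2)=3/22: -0.1364 × log₂(0.1364) = 0.3920
  p(2,0)=3/22: -0.1364 × log₂(0.1364) = 0.3920
  p(2,1)=3/22: -0.1364 × log₂(0.1364) = 0.3920
  p(2,2)=3/22: -0.1364 × log₂(0.1364) = 0.3920
H(X,Y) = 3.0717 bits


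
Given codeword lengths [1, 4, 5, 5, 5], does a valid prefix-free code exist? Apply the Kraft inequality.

Kraft inequality: Σ 2^(-l_i) ≤ 1 for prefix-free code
Calculating: 2^(-1) + 2^(-4) + 2^(-5) + 2^(-5) + 2^(-5)
= 0.5 + 0.0625 + 0.03125 + 0.03125 + 0.03125
= 0.6562
Since 0.6562 ≤ 1, prefix-free code exists


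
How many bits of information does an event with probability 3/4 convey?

Information content I(x) = -log₂(p(x))
I = -log₂(3/4) = -log₂(0.7500)
I = 0.4150 bits


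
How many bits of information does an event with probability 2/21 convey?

Information content I(x) = -log₂(p(x))
I = -log₂(2/21) = -log₂(0.0952)
I = 3.3923 bits


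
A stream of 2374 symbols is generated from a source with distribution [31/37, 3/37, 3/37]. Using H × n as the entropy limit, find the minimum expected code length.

Entropy H = 0.8016 bits/symbol
Minimum bits = H × n = 0.8016 × 2374
= 1903.04 bits


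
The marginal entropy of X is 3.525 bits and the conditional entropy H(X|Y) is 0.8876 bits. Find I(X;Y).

I(X;Y) = H(X) - H(X|Y)
I(X;Y) = 3.525 - 0.8876 = 2.6374 bits


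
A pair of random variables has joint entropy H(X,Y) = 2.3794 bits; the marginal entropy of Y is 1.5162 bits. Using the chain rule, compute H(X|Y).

Chain rule: H(X,Y) = H(X|Y) + H(Y)
H(X|Y) = H(X,Y) - H(Y) = 2.3794 - 1.5162 = 0.8632 bits


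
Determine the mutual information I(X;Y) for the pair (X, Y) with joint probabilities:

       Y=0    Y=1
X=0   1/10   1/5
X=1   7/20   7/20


H(X) = 0.8813, H(Y) = 0.9928, H(X,Y) = 1.8568
I(X;Y) = H(X) + H(Y) - H(X,Y) = 0.0173 bits


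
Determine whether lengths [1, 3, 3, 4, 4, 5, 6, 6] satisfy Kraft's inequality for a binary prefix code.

Kraft inequality: Σ 2^(-l_i) ≤ 1 for prefix-free code
Calculating: 2^(-1) + 2^(-3) + 2^(-3) + 2^(-4) + 2^(-4) + 2^(-5) + 2^(-6) + 2^(-6)
= 0.5 + 0.125 + 0.125 + 0.0625 + 0.0625 + 0.03125 + 0.015625 + 0.015625
= 0.9375
Since 0.9375 ≤ 1, prefix-free code exists


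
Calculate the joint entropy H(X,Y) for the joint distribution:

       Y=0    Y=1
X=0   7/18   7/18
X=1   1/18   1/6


H(X,Y) = -Σ p(x,y) log₂ p(x,y)
  p(0,0)=7/18: -0.3889 × log₂(0.3889) = 0.5299
  p(0,1)=7/18: -0.3889 × log₂(0.3889) = 0.5299
  p(1,0)=1/18: -0.0556 × log₂(0.0556) = 0.2317
  p(1,1)=1/6: -0.1667 × log₂(0.1667) = 0.4308
H(X,Y) = 1.7223 bits


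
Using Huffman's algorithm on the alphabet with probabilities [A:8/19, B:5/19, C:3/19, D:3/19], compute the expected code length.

Huffman tree construction:
Combine smallest probabilities repeatedly
Resulting codes:
  A: 0 (length 1)
  B: 10 (length 2)
  C: 110 (length 3)
  D: 111 (length 3)
Average length = Σ p(s) × length(s) = 1.8947 bits


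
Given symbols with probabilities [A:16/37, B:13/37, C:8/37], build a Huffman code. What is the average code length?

Huffman tree construction:
Combine smallest probabilities repeatedly
Resulting codes:
  A: 0 (length 1)
  B: 11 (length 2)
  C: 10 (length 2)
Average length = Σ p(s) × length(s) = 1.5676 bits


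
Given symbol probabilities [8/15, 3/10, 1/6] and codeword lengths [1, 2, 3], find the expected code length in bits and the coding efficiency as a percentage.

Average length L = Σ p_i × l_i = 1.6333 bits
Entropy H = 1.4356 bits
Efficiency η = H/L × 100% = 87.89%


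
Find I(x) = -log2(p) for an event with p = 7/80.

Information content I(x) = -log₂(p(x))
I = -log₂(7/80) = -log₂(0.0875)
I = 3.5146 bits


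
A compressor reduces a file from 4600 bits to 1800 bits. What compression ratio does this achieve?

Compression ratio = Original / Compressed
= 4600 / 1800 = 2.56:1


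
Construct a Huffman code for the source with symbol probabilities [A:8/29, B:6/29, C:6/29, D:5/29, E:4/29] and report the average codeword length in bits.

Huffman tree construction:
Combine smallest probabilities repeatedly
Resulting codes:
  A: 10 (length 2)
  B: 00 (length 2)
  C: 01 (length 2)
  D: 111 (length 3)
  E: 110 (length 3)
Average length = Σ p(s) × length(s) = 2.3103 bits


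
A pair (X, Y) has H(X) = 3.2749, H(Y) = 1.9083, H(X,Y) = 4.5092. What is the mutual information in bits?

I(X;Y) = H(X) + H(Y) - H(X,Y)
I(X;Y) = 3.2749 + 1.9083 - 4.5092 = 0.674 bits


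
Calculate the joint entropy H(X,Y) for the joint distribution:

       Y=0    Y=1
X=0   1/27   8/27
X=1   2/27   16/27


H(X,Y) = -Σ p(x,y) log₂ p(x,y)
  p(0,0)=1/27: -0.0370 × log₂(0.0370) = 0.1761
  p(0,1)=8/27: -0.2963 × log₂(0.2963) = 0.5200
  p(1,0)=2/27: -0.0741 × log₂(0.0741) = 0.2781
  p(1,1)=16/27: -0.5926 × log₂(0.5926) = 0.4473
H(X,Y) = 1.4216 bits
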